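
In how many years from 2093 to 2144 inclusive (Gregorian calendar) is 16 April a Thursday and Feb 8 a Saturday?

2

Check each year's weekday for 16 April and Feb 8:
  2093: Thu/Sun  2094: Fri/Mon  2095: Sat/Tue  2096: Mon/Wed  2097: Tue/Fri  2098: Wed/Sat  2099: Thu/Sun  2100: Fri/Mon  2101: Sat/Tue  2102: Sun/Wed  2103: Mon/Thu  2104: Wed/Fri  2105: Thu/Sun  2106: Fri/Mon  …(24 more)…  2131: Mon/Thu  2132: Wed/Fri  2133: Thu/Sun  2134: Fri/Mon  2135: Sat/Tue  2136: Mon/Wed  2137: Tue/Fri  2138: Wed/Sat  2139: Thu/Sun  2140: Sat/Mon  2141: Sun/Wed  2142: Mon/Thu  2143: Tue/Fri  2144: Thu/Sat ✓
Both conditions hold in: 2116, 2144 — 2.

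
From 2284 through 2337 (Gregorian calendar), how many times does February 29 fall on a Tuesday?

Leap years in 2284–2337: 13 of them.
Feb 29 weekday advances by 5 (mod 7) from one leap year to the next four years later (or differs when a century non-leap intervenes).
Leap-day weekdays: 2284:Fri 2288:Wed 2292:Mon 2296:Sat 2304:Mon 2308:Sat 2312:Thu 2316:Tue✓ 2320:Sun 2324:Fri 2328:Wed 2332:Mon 2336:Sat
Tuesday: 2316 → 1.

1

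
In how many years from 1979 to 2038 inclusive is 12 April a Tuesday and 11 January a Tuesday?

Check each year's weekday for 12 April and 11 January:
  1979: Thu/Thu  1980: Sat/Fri  1981: Sun/Sun  1982: Mon/Mon  1983: Tue/Tue ✓  1984: Thu/Wed  1985: Fri/Fri  1986: Sat/Sat  1987: Sun/Sun  1988: Tue/Mon  1989: Wed/Wed  1990: Thu/Thu  1991: Fri/Fri  1992: Sun/Sat  …(32 more)…  2025: Sat/Sat  2026: Sun/Sun  2027: Mon/Mon  2028: Wed/Tue  2029: Thu/Thu  2030: Fri/Fri  2031: Sat/Sat  2032: Mon/Sun  2033: Tue/Tue ✓  2034: Wed/Wed  2035: Thu/Thu  2036: Sat/Fri  2037: Sun/Sun  2038: Mon/Mon
Both conditions hold in: 1983, 1994, 2005, 2011, 2022, 2033 — 6.

6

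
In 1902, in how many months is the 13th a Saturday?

2

Check the 13th of each month of 1902: Jan 13: Mon, Feb 13: Thu, Mar 13: Thu, Apr 13: Sun, May 13: Tue, Jun 13: Fri, Jul 13: Sun, Aug 13: Wed, Sep 13: Sat, Oct 13: Mon, Nov 13: Thu, Dec 13: Sat.
Saturday occurs in September, December — 2 months.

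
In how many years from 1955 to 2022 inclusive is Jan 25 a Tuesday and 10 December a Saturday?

Check each year's weekday for Jan 25 and 10 December:
  1955: Tue/Sat ✓  1956: Wed/Mon  1957: Fri/Tue  1958: Sat/Wed  1959: Sun/Thu  1960: Mon/Sat  1961: Wed/Sun  1962: Thu/Mon  1963: Fri/Tue  1964: Sat/Thu  1965: Mon/Fri  1966: Tue/Sat ✓  1967: Wed/Sun  1968: Thu/Tue  …(40 more)…  2009: Sun/Thu  2010: Mon/Fri  2011: Tue/Sat ✓  2012: Wed/Mon  2013: Fri/Tue  2014: Sat/Wed  2015: Sun/Thu  2016: Mon/Sat  2017: Wed/Sun  2018: Thu/Mon  2019: Fri/Tue  2020: Sat/Thu  2021: Mon/Fri  2022: Tue/Sat ✓
Both conditions hold in: 1955, 1966, 1977, 1983, 1994, 2005, 2011, 2022 — 8.

8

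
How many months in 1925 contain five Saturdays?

A month of length L has five Saturdays iff its first Saturday is on day ≤ L−28 (so day 1–3 in a 31-day month, 1–2 in a 30-day month, day 1 in a leap February).
Checking each month of 1925: Jan starts Thu (31d) ✓; Feb starts Sun (28d); Mar starts Sun (31d); Apr starts Wed (30d); May starts Fri (31d) ✓; Jun starts Mon (30d); Jul starts Wed (31d); Aug starts Sat (31d) ✓; Sep starts Tue (30d); Oct starts Thu (31d) ✓; Nov starts Sun (30d); Dec starts Tue (31d).
Five-Saturday months: January, May, August, October → 4.

4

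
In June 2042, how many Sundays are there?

5

June 2042 has 30 days and begins on Sunday.
The first Sunday is June 1.
Sundays fall on 1, 8, 15, 22, 29 — that's 5.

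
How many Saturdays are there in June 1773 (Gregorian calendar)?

June 1773 has 30 days and begins on Tuesday.
The first Saturday is June 5.
Saturdays fall on 5, 12, 19, 26 — that's 4.

4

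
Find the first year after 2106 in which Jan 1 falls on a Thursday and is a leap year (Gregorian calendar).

2128

Jan 1 advances by 2 weekdays after a leap year and by 1 after a common year.
2106: Jan 1 is Friday.
2107: Saturday
2108: Sunday (leap)
2109: Tuesday
2110: Wednesday
2111: Thursday
2112: Friday (leap)
2113: Sunday
2114: Monday
2115: Tuesday
2116: Wednesday (leap)
2117: Friday
2118: Saturday
2119: Sunday
2120: Monday (leap)
2121: Wednesday
2122: Thursday
2123: Friday
2124: Saturday (leap)
2125: Monday
2126: Tuesday
2127: Wednesday
2128: Thursday (leap)
2128 begins on a Thursday and is a leap year.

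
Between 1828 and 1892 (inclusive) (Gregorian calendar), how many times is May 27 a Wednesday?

10

Track May 27's weekday year by year (advancing +1, or +2 across a Feb 29):
  1828: Tue  1829: Wed (+1) ✓  1830: Thu (+1)  1831: Fri (+1)  1832: Sun (+2)
  1833: Mon (+1)  1834: Tue (+1)  1835: Wed (+1) ✓  1836: Fri (+2)  1837: Sat (+1)
  1838: Sun (+1)  1839: Mon (+1)  1840: Wed (+2) ✓  1841: Thu (+1)  … (37 more years) …
  1879: Tue (+1)  1880: Thu (+2)  1881: Fri (+1)  1882: Sat (+1)  1883: Sun (+1)
  1884: Tue (+2)  1885: Wed (+1) ✓  1886: Thu (+1)  1887: Fri (+1)  1888: Sun (+2)
  1889: Mon (+1)  1890: Tue (+1)  1891: Wed (+1) ✓  1892: Fri (+2)
Wednesday years: 1829, 1835, 1840, 1846, 1857, 1863, 1868, 1874, 1885, 1891 — 10 in total.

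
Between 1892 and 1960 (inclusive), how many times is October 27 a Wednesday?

Track October 27's weekday year by year (advancing +1, or +2 across a Feb 29):
  1892: Thu  1893: Fri (+1)  1894: Sat (+1)  1895: Sun (+1)  1896: Tue (+2)
  1897: Wed (+1) ✓  1898: Thu (+1)  1899: Fri (+1)  1900: Sat (+1)  1901: Sun (+1)
  1902: Mon (+1)  1903: Tue (+1)  1904: Thu (+2)  1905: Fri (+1)  … (41 more years) …
  1947: Mon (+1)  1948: Wed (+2) ✓  1949: Thu (+1)  1950: Fri (+1)  1951: Sat (+1)
  1952: Mon (+2)  1953: Tue (+1)  1954: Wed (+1) ✓  1955: Thu (+1)  1956: Sat (+2)
  1957: Sun (+1)  1958: Mon (+1)  1959: Tue (+1)  1960: Thu (+2)
Wednesday years: 1897, 1909, 1915, 1920, 1926, 1937, 1943, 1948, 1954 — 9 in total.

9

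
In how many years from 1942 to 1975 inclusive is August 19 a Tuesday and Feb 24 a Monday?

Check each year's weekday for August 19 and Feb 24:
  1942: Wed/Tue  1943: Thu/Wed  1944: Sat/Thu  1945: Sun/Sat  1946: Mon/Sun  1947: Tue/Mon ✓  1948: Thu/Tue  1949: Fri/Thu  1950: Sat/Fri  1951: Sun/Sat  1952: Tue/Sun  1953: Wed/Tue  1954: Thu/Wed  1955: Fri/Thu  …(6 more)…  1962: Sun/Sat  1963: Mon/Sun  1964: Wed/Mon  1965: Thu/Wed  1966: Fri/Thu  1967: Sat/Fri  1968: Mon/Sat  1969: Tue/Mon ✓  1970: Wed/Tue  1971: Thu/Wed  1972: Sat/Thu  1973: Sun/Sat  1974: Mon/Sun  1975: Tue/Mon ✓
Both conditions hold in: 1947, 1958, 1969, 1975 — 4.

4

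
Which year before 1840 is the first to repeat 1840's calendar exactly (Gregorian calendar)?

Two years share a calendar iff Jan 1 falls on the same weekday and both are leap or both are common. 1840: Jan 1 is Wednesday, leap year.
1839: Jan 1 Tuesday, common
1838: Jan 1 Monday, common
1837: Jan 1 Sunday, common
1836: Jan 1 Friday, leap
1835: Jan 1 Thursday, common
1834: Jan 1 Wednesday, common
1833: Jan 1 Tuesday, common
1832: Jan 1 Sunday, leap
1831: Jan 1 Saturday, common
1830: Jan 1 Friday, common
1829: Jan 1 Thursday, common
1828: Jan 1 Tuesday, leap
1827: Jan 1 Monday, common
1826: Jan 1 Sunday, common
1825: Jan 1 Saturday, common
1824: Jan 1 Thursday, leap
1823: Jan 1 Wednesday, common
1822: Jan 1 Tuesday, common
1821: Jan 1 Monday, common
1820: Jan 1 Saturday, leap
1819: Jan 1 Friday, common
1818: Jan 1 Thursday, common
1817: Jan 1 Wednesday, common
1816: Jan 1 Monday, leap
1815: Jan 1 Sunday, common
1814: Jan 1 Saturday, common
1813: Jan 1 Friday, common
1812: Jan 1 Wednesday, leap
1812 matches on both conditions.

1812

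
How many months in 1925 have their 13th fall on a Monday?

2

Check the 13th of each month of 1925: Jan 13: Tue, Feb 13: Fri, Mar 13: Fri, Apr 13: Mon, May 13: Wed, Jun 13: Sat, Jul 13: Mon, Aug 13: Thu, Sep 13: Sun, Oct 13: Tue, Nov 13: Fri, Dec 13: Sun.
Monday occurs in April, July — 2 months.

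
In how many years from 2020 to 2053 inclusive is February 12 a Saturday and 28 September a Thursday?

1

Check each year's weekday for February 12 and 28 September:
  2020: Wed/Mon  2021: Fri/Tue  2022: Sat/Wed  2023: Sun/Thu  2024: Mon/Sat  2025: Wed/Sun  2026: Thu/Mon  2027: Fri/Tue  2028: Sat/Thu ✓  2029: Mon/Fri  2030: Tue/Sat  2031: Wed/Sun  2032: Thu/Tue  2033: Sat/Wed  …(6 more)…  2040: Sun/Fri  2041: Tue/Sat  2042: Wed/Sun  2043: Thu/Mon  2044: Fri/Wed  2045: Sun/Thu  2046: Mon/Fri  2047: Tue/Sat  2048: Wed/Mon  2049: Fri/Tue  2050: Sat/Wed  2051: Sun/Thu  2052: Mon/Sat  2053: Wed/Sun
Both conditions hold in: 2028 — 1.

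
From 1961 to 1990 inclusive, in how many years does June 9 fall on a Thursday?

4

Track June 9's weekday year by year (advancing +1, or +2 across a Feb 29):
  1961: Fri  1962: Sat (+1)  1963: Sun (+1)  1964: Tue (+2)  1965: Wed (+1)
  1966: Thu (+1) ✓  1967: Fri (+1)  1968: Sun (+2)  1969: Mon (+1)  1970: Tue (+1)
  1971: Wed (+1)  1972: Fri (+2)  1973: Sat (+1)  1974: Sun (+1)  1975: Mon (+1)
  1976: Wed (+2)  1977: Thu (+1) ✓  1978: Fri (+1)  1979: Sat (+1)  1980: Mon (+2)
  1981: Tue (+1)  1982: Wed (+1)  1983: Thu (+1) ✓  1984: Sat (+2)  1985: Sun (+1)
  1986: Mon (+1)  1987: Tue (+1)  1988: Thu (+2) ✓  1989: Fri (+1)  1990: Sat (+1)
Thursday years: 1966, 1977, 1983, 1988 — 4 in total.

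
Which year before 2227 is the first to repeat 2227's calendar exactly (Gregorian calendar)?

2221

Two years share a calendar iff Jan 1 falls on the same weekday and both are leap or both are common. 2227: Jan 1 is Monday, common year.
2226: Jan 1 Sunday, common
2225: Jan 1 Saturday, common
2224: Jan 1 Thursday, leap
2223: Jan 1 Wednesday, common
2222: Jan 1 Tuesday, common
2221: Jan 1 Monday, common
2221 matches on both conditions.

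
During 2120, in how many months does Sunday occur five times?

A month of length L has five Sundays iff its first Sunday is on day ≤ L−28 (so day 1–3 in a 31-day month, 1–2 in a 30-day month, day 1 in a leap February).
Checking each month of 2120: Jan starts Mon (31d); Feb starts Thu (29d); Mar starts Fri (31d) ✓; Apr starts Mon (30d); May starts Wed (31d); Jun starts Sat (30d) ✓; Jul starts Mon (31d); Aug starts Thu (31d); Sep starts Sun (30d) ✓; Oct starts Tue (31d); Nov starts Fri (30d); Dec starts Sun (31d) ✓.
Five-Sunday months: March, June, September, December → 4.

4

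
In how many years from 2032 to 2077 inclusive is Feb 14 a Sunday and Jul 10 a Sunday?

2

Check each year's weekday for Feb 14 and Jul 10:
  2032: Sat/Sat  2033: Mon/Sun  2034: Tue/Mon  2035: Wed/Tue  2036: Thu/Thu  2037: Sat/Fri  2038: Sun/Sat  2039: Mon/Sun  2040: Tue/Tue  2041: Thu/Wed  2042: Fri/Thu  2043: Sat/Fri  2044: Sun/Sun ✓  2045: Tue/Mon  …(18 more)…  2064: Thu/Thu  2065: Sat/Fri  2066: Sun/Sat  2067: Mon/Sun  2068: Tue/Tue  2069: Thu/Wed  2070: Fri/Thu  2071: Sat/Fri  2072: Sun/Sun ✓  2073: Tue/Mon  2074: Wed/Tue  2075: Thu/Wed  2076: Fri/Fri  2077: Sun/Sat
Both conditions hold in: 2044, 2072 — 2.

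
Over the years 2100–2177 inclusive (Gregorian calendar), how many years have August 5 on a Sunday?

11

Track August 5's weekday year by year (advancing +1, or +2 across a Feb 29):
  2100: Thu  2101: Fri (+1)  2102: Sat (+1)  2103: Sun (+1) ✓  2104: Tue (+2)
  2105: Wed (+1)  2106: Thu (+1)  2107: Fri (+1)  2108: Sun (+2) ✓  2109: Mon (+1)
  2110: Tue (+1)  2111: Wed (+1)  2112: Fri (+2)  2113: Sat (+1)  … (50 more years) …
  2164: Sun (+2) ✓  2165: Mon (+1)  2166: Tue (+1)  2167: Wed (+1)  2168: Fri (+2)
  2169: Sat (+1)  2170: Sun (+1) ✓  2171: Mon (+1)  2172: Wed (+2)  2173: Thu (+1)
  2174: Fri (+1)  2175: Sat (+1)  2176: Mon (+2)  2177: Tue (+1)
Sunday years: 2103, 2108, 2114, 2125, 2131, 2136, 2142, 2153, 2159, 2164, 2170 — 11 in total.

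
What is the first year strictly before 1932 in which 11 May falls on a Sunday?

From one year to the next, a fixed date's weekday advances by 1, or by 2 when a Feb 29 lies between the two dates.
1932: May 11 is Wednesday.
1931: Monday (−2)
1930: Sunday (−1)
11 May falls on a Sunday in 1930.

1930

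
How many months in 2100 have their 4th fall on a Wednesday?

Check the 4th of each month of 2100: Jan 4: Mon, Feb 4: Thu, Mar 4: Thu, Apr 4: Sun, May 4: Tue, Jun 4: Fri, Jul 4: Sun, Aug 4: Wed, Sep 4: Sat, Oct 4: Mon, Nov 4: Thu, Dec 4: Sat.
Wednesday occurs in August — 1 month.

1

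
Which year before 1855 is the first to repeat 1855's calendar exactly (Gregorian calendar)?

1849

Two years share a calendar iff Jan 1 falls on the same weekday and both are leap or both are common. 1855: Jan 1 is Monday, common year.
1854: Jan 1 Sunday, common
1853: Jan 1 Saturday, common
1852: Jan 1 Thursday, leap
1851: Jan 1 Wednesday, common
1850: Jan 1 Tuesday, common
1849: Jan 1 Monday, common
1849 matches on both conditions.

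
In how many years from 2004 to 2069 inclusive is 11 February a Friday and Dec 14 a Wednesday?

8

Check each year's weekday for 11 February and Dec 14:
  2004: Wed/Tue  2005: Fri/Wed ✓  2006: Sat/Thu  2007: Sun/Fri  2008: Mon/Sun  2009: Wed/Mon  2010: Thu/Tue  2011: Fri/Wed ✓  2012: Sat/Fri  2013: Mon/Sat  2014: Tue/Sun  2015: Wed/Mon  2016: Thu/Wed  2017: Sat/Thu  …(38 more)…  2056: Fri/Thu  2057: Sun/Fri  2058: Mon/Sat  2059: Tue/Sun  2060: Wed/Tue  2061: Fri/Wed ✓  2062: Sat/Thu  2063: Sun/Fri  2064: Mon/Sun  2065: Wed/Mon  2066: Thu/Tue  2067: Fri/Wed ✓  2068: Sat/Fri  2069: Mon/Sat
Both conditions hold in: 2005, 2011, 2022, 2033, 2039, 2050, 2061, 2067 — 8.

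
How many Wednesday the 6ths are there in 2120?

2

Check the 6th of each month of 2120: Jan 6: Sat, Feb 6: Tue, Mar 6: Wed, Apr 6: Sat, May 6: Mon, Jun 6: Thu, Jul 6: Sat, Aug 6: Tue, Sep 6: Fri, Oct 6: Sun, Nov 6: Wed, Dec 6: Fri.
Wednesday occurs in March, November — 2 months.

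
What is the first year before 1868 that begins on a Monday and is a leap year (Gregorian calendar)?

1844

Jan 1 advances by 2 weekdays after a leap year and by 1 after a common year.
1868: Jan 1 is Wednesday (leap).
1867: Tuesday
1866: Monday
1865: Sunday
1864: Friday (leap)
1863: Thursday
1862: Wednesday
1861: Tuesday
1860: Sunday (leap)
1859: Saturday
1858: Friday
1857: Thursday
1856: Tuesday (leap)
1855: Monday
1854: Sunday
1853: Saturday
1852: Thursday (leap)
1851: Wednesday
1850: Tuesday
1849: Monday
1848: Saturday (leap)
1847: Friday
1846: Thursday
1845: Wednesday
1844: Monday (leap)
1844 begins on a Monday and is a leap year.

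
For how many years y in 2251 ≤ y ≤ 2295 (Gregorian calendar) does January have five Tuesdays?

January has 31 days; it has five Tuesdays when Tuesday falls among the first (month-length − 28) days — i.e. when January 1 is one of Tuesday/Monday/Sunday.
January 1 by year: 2251:Wed 2252:Thu 2253:Sat 2254:Sun✓ 2255:Mon✓ 2256:Tue✓ 2257:Thu 2258:Fri 2259:Sat 2260:Sun✓ 2261:Tue✓ 2262:Wed 2263:Thu 2264:Fri 2265:Sun✓ …(15 more)… 2281:Sat 2282:Sun✓ 2283:Mon✓ 2284:Tue✓ 2285:Thu 2286:Fri 2287:Sat 2288:Sun✓ 2289:Tue✓ 2290:Wed 2291:Thu 2292:Fri 2293:Sun✓ 2294:Mon✓ 2295:Tue✓
Years with five Tuesdays: 2254, 2255, 2256, 2260, 2261, 2265, 2266, 2267, 2271, 2272, 2277, 2278, 2282, 2283, 2284, 2288, 2289, 2293, 2294, 2295 → 20.

20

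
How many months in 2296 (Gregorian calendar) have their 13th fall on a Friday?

2

Check the 13th of each month of 2296: Jan 13: Mon, Feb 13: Thu, Mar 13: Fri, Apr 13: Mon, May 13: Wed, Jun 13: Sat, Jul 13: Mon, Aug 13: Thu, Sep 13: Sun, Oct 13: Tue, Nov 13: Fri, Dec 13: Sun.
Friday occurs in March, November — 2 months.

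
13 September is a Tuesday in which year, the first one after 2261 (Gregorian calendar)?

From one year to the next, a fixed date's weekday advances by 1, or by 2 when a Feb 29 lies between the two dates.
2261: September 13 is Friday.
2262: Saturday (+1)
2263: Sunday (+1)
2264: Tuesday (+2)
13 September falls on a Tuesday in 2264.

2264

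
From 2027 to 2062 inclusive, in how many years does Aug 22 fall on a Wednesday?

Track Aug 22's weekday year by year (advancing +1, or +2 across a Feb 29):
  2027: Sun  2028: Tue (+2)  2029: Wed (+1) ✓  2030: Thu (+1)  2031: Fri (+1)
  2032: Sun (+2)  2033: Mon (+1)  2034: Tue (+1)  2035: Wed (+1) ✓  2036: Fri (+2)
  2037: Sat (+1)  2038: Sun (+1)  2039: Mon (+1)  2040: Wed (+2) ✓  … (8 more years) …
  2049: Sun (+1)  2050: Mon (+1)  2051: Tue (+1)  2052: Thu (+2)  2053: Fri (+1)
  2054: Sat (+1)  2055: Sun (+1)  2056: Tue (+2)  2057: Wed (+1) ✓  2058: Thu (+1)
  2059: Fri (+1)  2060: Sun (+2)  2061: Mon (+1)  2062: Tue (+1)
Wednesday years: 2029, 2035, 2040, 2046, 2057 — 5 in total.

5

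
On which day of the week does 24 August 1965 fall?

January 1, 1965 is a Friday.
August 24 is day 236 of the year, i.e. 235 days after Jan 1.
235 mod 7 = 4, so advance 4 weekdays from Friday: Tuesday.

Tuesday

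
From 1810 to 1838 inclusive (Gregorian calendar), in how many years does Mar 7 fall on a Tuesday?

4

Track Mar 7's weekday year by year (advancing +1, or +2 across a Feb 29):
  1810: Wed  1811: Thu (+1)  1812: Sat (+2)  1813: Sun (+1)  1814: Mon (+1)
  1815: Tue (+1) ✓  1816: Thu (+2)  1817: Fri (+1)  1818: Sat (+1)  1819: Sun (+1)
  1820: Tue (+2) ✓  1821: Wed (+1)  1822: Thu (+1)  1823: Fri (+1)  1824: Sun (+2)
  1825: Mon (+1)  1826: Tue (+1) ✓  1827: Wed (+1)  1828: Fri (+2)  1829: Sat (+1)
  1830: Sun (+1)  1831: Mon (+1)  1832: Wed (+2)  1833: Thu (+1)  1834: Fri (+1)
  1835: Sat (+1)  1836: Mon (+2)  1837: Tue (+1) ✓  1838: Wed (+1)
Tuesday years: 1815, 1820, 1826, 1837 — 4 in total.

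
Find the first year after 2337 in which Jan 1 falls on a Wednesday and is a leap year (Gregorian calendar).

Jan 1 advances by 2 weekdays after a leap year and by 1 after a common year.
2337: Jan 1 is Friday.
2338: Saturday
2339: Sunday
2340: Monday (leap)
2341: Wednesday
2342: Thursday
2343: Friday
2344: Saturday (leap)
2345: Monday
2346: Tuesday
2347: Wednesday
2348: Thursday (leap)
2349: Saturday
2350: Sunday
2351: Monday
2352: Tuesday (leap)
2353: Thursday
2354: Friday
2355: Saturday
2356: Sunday (leap)
2357: Tuesday
2358: Wednesday
2359: Thursday
2360: Friday (leap)
2361: Sunday
2362: Monday
2363: Tuesday
2364: Wednesday (leap)
2364 begins on a Wednesday and is a leap year.

2364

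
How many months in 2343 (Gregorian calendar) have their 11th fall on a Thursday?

3

Check the 11th of each month of 2343: Jan 11: Mon, Feb 11: Thu, Mar 11: Thu, Apr 11: Sun, May 11: Tue, Jun 11: Fri, Jul 11: Sun, Aug 11: Wed, Sep 11: Sat, Oct 11: Mon, Nov 11: Thu, Dec 11: Sat.
Thursday occurs in February, March, November — 3 months.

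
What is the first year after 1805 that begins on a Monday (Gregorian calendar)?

Jan 1 advances by 2 weekdays after a leap year and by 1 after a common year.
1805: Jan 1 is Tuesday.
1806: Wednesday
1807: Thursday
1808: Friday (leap)
1809: Sunday
1810: Monday
1810 begins on a Monday

1810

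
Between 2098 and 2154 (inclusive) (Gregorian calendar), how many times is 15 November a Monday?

8

Track 15 November's weekday year by year (advancing +1, or +2 across a Feb 29):
  2098: Sat  2099: Sun (+1)  2100: Mon (+1) ✓  2101: Tue (+1)  2102: Wed (+1)
  2103: Thu (+1)  2104: Sat (+2)  2105: Sun (+1)  2106: Mon (+1) ✓  2107: Tue (+1)
  2108: Thu (+2)  2109: Fri (+1)  2110: Sat (+1)  2111: Sun (+1)  … (29 more years) …
  2141: Wed (+1)  2142: Thu (+1)  2143: Fri (+1)  2144: Sun (+2)  2145: Mon (+1) ✓
  2146: Tue (+1)  2147: Wed (+1)  2148: Fri (+2)  2149: Sat (+1)  2150: Sun (+1)
  2151: Mon (+1) ✓  2152: Wed (+2)  2153: Thu (+1)  2154: Fri (+1)
Monday years: 2100, 2106, 2117, 2123, 2128, 2134, 2145, 2151 — 8 in total.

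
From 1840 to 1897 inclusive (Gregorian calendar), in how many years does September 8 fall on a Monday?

8

Track September 8's weekday year by year (advancing +1, or +2 across a Feb 29):
  1840: Tue  1841: Wed (+1)  1842: Thu (+1)  1843: Fri (+1)  1844: Sun (+2)
  1845: Mon (+1) ✓  1846: Tue (+1)  1847: Wed (+1)  1848: Fri (+2)  1849: Sat (+1)
  1850: Sun (+1)  1851: Mon (+1) ✓  1852: Wed (+2)  1853: Thu (+1)  … (30 more years) …
  1884: Mon (+2) ✓  1885: Tue (+1)  1886: Wed (+1)  1887: Thu (+1)  1888: Sat (+2)
  1889: Sun (+1)  1890: Mon (+1) ✓  1891: Tue (+1)  1892: Thu (+2)  1893: Fri (+1)
  1894: Sat (+1)  1895: Sun (+1)  1896: Tue (+2)  1897: Wed (+1)
Monday years: 1845, 1851, 1856, 1862, 1873, 1879, 1884, 1890 — 8 in total.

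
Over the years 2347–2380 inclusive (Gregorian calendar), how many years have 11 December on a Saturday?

Track 11 December's weekday year by year (advancing +1, or +2 across a Feb 29):
  2347: Thu  2348: Sat (+2) ✓  2349: Sun (+1)  2350: Mon (+1)  2351: Tue (+1)
  2352: Thu (+2)  2353: Fri (+1)  2354: Sat (+1) ✓  2355: Sun (+1)  2356: Tue (+2)
  2357: Wed (+1)  2358: Thu (+1)  2359: Fri (+1)  2360: Sun (+2)  … (6 more years) …
  2367: Mon (+1)  2368: Wed (+2)  2369: Thu (+1)  2370: Fri (+1)  2371: Sat (+1) ✓
  2372: Mon (+2)  2373: Tue (+1)  2374: Wed (+1)  2375: Thu (+1)  2376: Sat (+2) ✓
  2377: Sun (+1)  2378: Mon (+1)  2379: Tue (+1)  2380: Thu (+2)
Saturday years: 2348, 2354, 2365, 2371, 2376 — 5 in total.

5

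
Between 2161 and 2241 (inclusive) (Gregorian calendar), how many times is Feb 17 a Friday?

Track Feb 17's weekday year by year (advancing +1, or +2 across a Feb 29):
  2161: Tue  2162: Wed (+1)  2163: Thu (+1)  2164: Fri (+1) ✓  2165: Sun (+2)
  2166: Mon (+1)  2167: Tue (+1)  2168: Wed (+1)  2169: Fri (+2) ✓  2170: Sat (+1)
  2171: Sun (+1)  2172: Mon (+1)  2173: Wed (+2)  2174: Thu (+1)  … (53 more years) …
  2228: Sun (+1)  2229: Tue (+2)  2230: Wed (+1)  2231: Thu (+1)  2232: Fri (+1) ✓
  2233: Sun (+2)  2234: Mon (+1)  2235: Tue (+1)  2236: Wed (+1)  2237: Fri (+2) ✓
  2238: Sat (+1)  2239: Sun (+1)  2240: Mon (+1)  2241: Wed (+2)
Friday years: 2164, 2169, 2175, 2186, 2192, 2197, 2204, 2209, 2215, 2226, 2232, 2237 — 12 in total.

12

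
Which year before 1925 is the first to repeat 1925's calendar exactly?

1914

Two years share a calendar iff Jan 1 falls on the same weekday and both are leap or both are common. 1925: Jan 1 is Thursday, common year.
1924: Jan 1 Tuesday, leap
1923: Jan 1 Monday, common
1922: Jan 1 Sunday, common
1921: Jan 1 Saturday, common
1920: Jan 1 Thursday, leap
1919: Jan 1 Wednesday, common
1918: Jan 1 Tuesday, common
1917: Jan 1 Monday, common
1916: Jan 1 Saturday, leap
1915: Jan 1 Friday, common
1914: Jan 1 Thursday, common
1914 matches on both conditions.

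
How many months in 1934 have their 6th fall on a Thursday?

Check the 6th of each month of 1934: Jan 6: Sat, Feb 6: Tue, Mar 6: Tue, Apr 6: Fri, May 6: Sun, Jun 6: Wed, Jul 6: Fri, Aug 6: Mon, Sep 6: Thu, Oct 6: Sat, Nov 6: Tue, Dec 6: Thu.
Thursday occurs in September, December — 2 months.

2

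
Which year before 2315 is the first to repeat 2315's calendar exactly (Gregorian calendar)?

2309

Two years share a calendar iff Jan 1 falls on the same weekday and both are leap or both are common. 2315: Jan 1 is Friday, common year.
2314: Jan 1 Thursday, common
2313: Jan 1 Wednesday, common
2312: Jan 1 Monday, leap
2311: Jan 1 Sunday, common
2310: Jan 1 Saturday, common
2309: Jan 1 Friday, common
2309 matches on both conditions.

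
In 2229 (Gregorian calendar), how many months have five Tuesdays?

A month of length L has five Tuesdays iff its first Tuesday is on day ≤ L−28 (so day 1–3 in a 31-day month, 1–2 in a 30-day month, day 1 in a leap February).
Checking each month of 2229: Jan starts Thu (31d); Feb starts Sun (28d); Mar starts Sun (31d) ✓; Apr starts Wed (30d); May starts Fri (31d); Jun starts Mon (30d) ✓; Jul starts Wed (31d); Aug starts Sat (31d); Sep starts Tue (30d) ✓; Oct starts Thu (31d); Nov starts Sun (30d); Dec starts Tue (31d) ✓.
Five-Tuesday months: March, June, September, December → 4.

4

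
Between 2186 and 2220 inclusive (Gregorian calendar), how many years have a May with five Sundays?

May has 31 days; it has five Sundays when Sunday falls among the first (month-length − 28) days — i.e. when May 1 is one of Sunday/Saturday/Friday.
May 1 by year: 2186:Mon 2187:Tue 2188:Thu 2189:Fri✓ 2190:Sat✓ 2191:Sun✓ 2192:Tue 2193:Wed 2194:Thu 2195:Fri✓ 2196:Sun✓ 2197:Mon 2198:Tue 2199:Wed 2200:Thu …(5 more)… 2206:Thu 2207:Fri✓ 2208:Sun✓ 2209:Mon 2210:Tue 2211:Wed 2212:Fri✓ 2213:Sat✓ 2214:Sun✓ 2215:Mon 2216:Wed 2217:Thu 2218:Fri✓ 2219:Sat✓ 2220:Mon
Years with five Sundays: 2189, 2190, 2191, 2195, 2196, 2201, 2202, 2203, 2207, 2208, 2212, 2213, 2214, 2218, 2219 → 15.

15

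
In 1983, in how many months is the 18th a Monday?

Check the 18th of each month of 1983: Jan 18: Tue, Feb 18: Fri, Mar 18: Fri, Apr 18: Mon, May 18: Wed, Jun 18: Sat, Jul 18: Mon, Aug 18: Thu, Sep 18: Sun, Oct 18: Tue, Nov 18: Fri, Dec 18: Sun.
Monday occurs in April, July — 2 months.

2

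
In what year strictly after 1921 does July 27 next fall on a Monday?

1925

From one year to the next, a fixed date's weekday advances by 1, or by 2 when a Feb 29 lies between the two dates.
1921: July 27 is Wednesday.
1922: Thursday (+1)
1923: Friday (+1)
1924: Sunday (+2)
1925: Monday (+1)
July 27 falls on a Monday in 1925.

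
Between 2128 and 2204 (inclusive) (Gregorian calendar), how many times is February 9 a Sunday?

10

Track February 9's weekday year by year (advancing +1, or +2 across a Feb 29):
  2128: Mon  2129: Wed (+2)  2130: Thu (+1)  2131: Fri (+1)  2132: Sat (+1)
  2133: Mon (+2)  2134: Tue (+1)  2135: Wed (+1)  2136: Thu (+1)  2137: Sat (+2)
  2138: Sun (+1) ✓  2139: Mon (+1)  2140: Tue (+1)  2141: Thu (+2)  … (49 more years) …
  2191: Wed (+1)  2192: Thu (+1)  2193: Sat (+2)  2194: Sun (+1) ✓  2195: Mon (+1)
  2196: Tue (+1)  2197: Thu (+2)  2198: Fri (+1)  2199: Sat (+1)  2200: Sun (+1) ✓
  2201: Mon (+1)  2202: Tue (+1)  2203: Wed (+1)  2204: Thu (+1)
Sunday years: 2138, 2144, 2149, 2155, 2166, 2172, 2177, 2183, 2194, 2200 — 10 in total.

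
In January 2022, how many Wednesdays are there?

January 2022 has 31 days and begins on Saturday.
The first Wednesday is January 5.
Wednesdays fall on 5, 12, 19, 26 — that's 4.

4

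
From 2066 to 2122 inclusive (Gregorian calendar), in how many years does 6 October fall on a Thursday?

9

Track 6 October's weekday year by year (advancing +1, or +2 across a Feb 29):
  2066: Wed  2067: Thu (+1) ✓  2068: Sat (+2)  2069: Sun (+1)  2070: Mon (+1)
  2071: Tue (+1)  2072: Thu (+2) ✓  2073: Fri (+1)  2074: Sat (+1)  2075: Sun (+1)
  2076: Tue (+2)  2077: Wed (+1)  2078: Thu (+1) ✓  2079: Fri (+1)  … (29 more years) …
  2109: Sun (+1)  2110: Mon (+1)  2111: Tue (+1)  2112: Thu (+2) ✓  2113: Fri (+1)
  2114: Sat (+1)  2115: Sun (+1)  2116: Tue (+2)  2117: Wed (+1)  2118: Thu (+1) ✓
  2119: Fri (+1)  2120: Sun (+2)  2121: Mon (+1)  2122: Tue (+1)
Thursday years: 2067, 2072, 2078, 2089, 2095, 2101, 2107, 2112, 2118 — 9 in total.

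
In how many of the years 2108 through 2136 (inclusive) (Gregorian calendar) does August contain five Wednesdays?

13

August has 31 days; it has five Wednesdays when Wednesday falls among the first (month-length − 28) days — i.e. when August 1 is one of Wednesday/Tuesday/Monday.
August 1 by year: 2108:Wed✓ 2109:Thu 2110:Fri 2111:Sat 2112:Mon✓ 2113:Tue✓ 2114:Wed✓ 2115:Thu 2116:Sat 2117:Sun 2118:Mon✓ 2119:Tue✓ 2120:Thu 2121:Fri 2122:Sat 2123:Sun 2124:Tue✓ 2125:Wed✓ 2126:Thu 2127:Fri 2128:Sun 2129:Mon✓ 2130:Tue✓ 2131:Wed✓ 2132:Fri 2133:Sat 2134:Sun 2135:Mon✓ 2136:Wed✓
Years with five Wednesdays: 2108, 2112, 2113, 2114, 2118, 2119, 2124, 2125, 2129, 2130, 2131, 2135, 2136 → 13.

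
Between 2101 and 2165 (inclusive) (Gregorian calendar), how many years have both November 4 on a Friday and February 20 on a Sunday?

Check each year's weekday for November 4 and February 20:
  2101: Fri/Sun ✓  2102: Sat/Mon  2103: Sun/Tue  2104: Tue/Wed  2105: Wed/Fri  2106: Thu/Sat  2107: Fri/Sun ✓  2108: Sun/Mon  2109: Mon/Wed  2110: Tue/Thu  2111: Wed/Fri  2112: Fri/Sat  2113: Sat/Mon  2114: Sun/Tue  …(37 more)…  2152: Sat/Sun  2153: Sun/Tue  2154: Mon/Wed  2155: Tue/Thu  2156: Thu/Fri  2157: Fri/Sun ✓  2158: Sat/Mon  2159: Sun/Tue  2160: Tue/Wed  2161: Wed/Fri  2162: Thu/Sat  2163: Fri/Sun ✓  2164: Sun/Mon  2165: Mon/Wed
Both conditions hold in: 2101, 2107, 2118, 2129, 2135, 2146, 2157, 2163 — 8.

8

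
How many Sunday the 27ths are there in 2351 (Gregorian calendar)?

Check the 27th of each month of 2351: Jan 27: Sat, Feb 27: Tue, Mar 27: Tue, Apr 27: Fri, May 27: Sun, Jun 27: Wed, Jul 27: Fri, Aug 27: Mon, Sep 27: Thu, Oct 27: Sat, Nov 27: Tue, Dec 27: Thu.
Sunday occurs in May — 1 month.

1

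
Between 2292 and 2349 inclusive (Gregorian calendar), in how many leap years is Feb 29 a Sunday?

2

Leap years in 2292–2349: 14 of them.
Feb 29 weekday advances by 5 (mod 7) from one leap year to the next four years later (or differs when a century non-leap intervenes).
Leap-day weekdays: 2292:Mon 2296:Sat 2304:Mon 2308:Sat 2312:Thu 2316:Tue 2320:Sun✓ 2324:Fri 2328:Wed 2332:Mon 2336:Sat 2340:Thu 2344:Tue 2348:Sun✓
Sunday: 2320, 2348 → 2.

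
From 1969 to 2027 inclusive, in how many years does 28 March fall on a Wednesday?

8

Track 28 March's weekday year by year (advancing +1, or +2 across a Feb 29):
  1969: Fri  1970: Sat (+1)  1971: Sun (+1)  1972: Tue (+2)  1973: Wed (+1) ✓
  1974: Thu (+1)  1975: Fri (+1)  1976: Sun (+2)  1977: Mon (+1)  1978: Tue (+1)
  1979: Wed (+1) ✓  1980: Fri (+2)  1981: Sat (+1)  1982: Sun (+1)  … (31 more years) …
  2014: Fri (+1)  2015: Sat (+1)  2016: Mon (+2)  2017: Tue (+1)  2018: Wed (+1) ✓
  2019: Thu (+1)  2020: Sat (+2)  2021: Sun (+1)  2022: Mon (+1)  2023: Tue (+1)
  2024: Thu (+2)  2025: Fri (+1)  2026: Sat (+1)  2027: Sun (+1)
Wednesday years: 1973, 1979, 1984, 1990, 2001, 2007, 2012, 2018 — 8 in total.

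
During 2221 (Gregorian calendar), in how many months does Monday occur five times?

A month of length L has five Mondays iff its first Monday is on day ≤ L−28 (so day 1–3 in a 31-day month, 1–2 in a 30-day month, day 1 in a leap February).
Checking each month of 2221: Jan starts Mon (31d) ✓; Feb starts Thu (28d); Mar starts Thu (31d); Apr starts Sun (30d) ✓; May starts Tue (31d); Jun starts Fri (30d); Jul starts Sun (31d) ✓; Aug starts Wed (31d); Sep starts Sat (30d); Oct starts Mon (31d) ✓; Nov starts Thu (30d); Dec starts Sat (31d) ✓.
Five-Monday months: January, April, July, October, December → 5.

5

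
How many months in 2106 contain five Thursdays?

4

A month of length L has five Thursdays iff its first Thursday is on day ≤ L−28 (so day 1–3 in a 31-day month, 1–2 in a 30-day month, day 1 in a leap February).
Checking each month of 2106: Jan starts Fri (31d); Feb starts Mon (28d); Mar starts Mon (31d); Apr starts Thu (30d) ✓; May starts Sat (31d); Jun starts Tue (30d); Jul starts Thu (31d) ✓; Aug starts Sun (31d); Sep starts Wed (30d) ✓; Oct starts Fri (31d); Nov starts Mon (30d); Dec starts Wed (31d) ✓.
Five-Thursday months: April, July, September, December → 4.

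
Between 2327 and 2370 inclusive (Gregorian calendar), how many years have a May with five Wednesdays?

19

May has 31 days; it has five Wednesdays when Wednesday falls among the first (month-length − 28) days — i.e. when May 1 is one of Wednesday/Tuesday/Monday.
May 1 by year: 2327:Sun 2328:Tue✓ 2329:Wed✓ 2330:Thu 2331:Fri 2332:Sun 2333:Mon✓ 2334:Tue✓ 2335:Wed✓ 2336:Fri 2337:Sat 2338:Sun 2339:Mon✓ 2340:Wed✓ 2341:Thu …(14 more)… 2356:Tue✓ 2357:Wed✓ 2358:Thu 2359:Fri 2360:Sun 2361:Mon✓ 2362:Tue✓ 2363:Wed✓ 2364:Fri 2365:Sat 2366:Sun 2367:Mon✓ 2368:Wed✓ 2369:Thu 2370:Fri
Years with five Wednesdays: 2328, 2329, 2333, 2334, 2335, 2339, 2340, 2344, 2345, 2346, 2350, 2351, 2356, 2357, 2361, 2362, 2363, 2367, 2368 → 19.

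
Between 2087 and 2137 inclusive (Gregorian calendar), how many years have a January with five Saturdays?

23

January has 31 days; it has five Saturdays when Saturday falls among the first (month-length − 28) days — i.e. when January 1 is one of Saturday/Friday/Thursday.
January 1 by year: 2087:Wed 2088:Thu✓ 2089:Sat✓ 2090:Sun 2091:Mon 2092:Tue 2093:Thu✓ 2094:Fri✓ 2095:Sat✓ 2096:Sun 2097:Tue 2098:Wed 2099:Thu✓ 2100:Fri✓ 2101:Sat✓ …(21 more)… 2123:Fri✓ 2124:Sat✓ 2125:Mon 2126:Tue 2127:Wed 2128:Thu✓ 2129:Sat✓ 2130:Sun 2131:Mon 2132:Tue 2133:Thu✓ 2134:Fri✓ 2135:Sat✓ 2136:Sun 2137:Tue
Years with five Saturdays: 2088, 2089, 2093, 2094, 2095, 2099, 2100, 2101, 2105, 2106, 2107, 2111, 2112, 2117, 2118, 2122, 2123, 2124, 2128, 2129, 2133, 2134, 2135 → 23.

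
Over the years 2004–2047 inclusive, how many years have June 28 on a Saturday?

Track June 28's weekday year by year (advancing +1, or +2 across a Feb 29):
  2004: Mon  2005: Tue (+1)  2006: Wed (+1)  2007: Thu (+1)  2008: Sat (+2) ✓
  2009: Sun (+1)  2010: Mon (+1)  2011: Tue (+1)  2012: Thu (+2)  2013: Fri (+1)
  2014: Sat (+1) ✓  2015: Sun (+1)  2016: Tue (+2)  2017: Wed (+1)  … (16 more years) …
  2034: Wed (+1)  2035: Thu (+1)  2036: Sat (+2) ✓  2037: Sun (+1)  2038: Mon (+1)
  2039: Tue (+1)  2040: Thu (+2)  2041: Fri (+1)  2042: Sat (+1) ✓  2043: Sun (+1)
  2044: Tue (+2)  2045: Wed (+1)  2046: Thu (+1)  2047: Fri (+1)
Saturday years: 2008, 2014, 2025, 2031, 2036, 2042 — 6 in total.

6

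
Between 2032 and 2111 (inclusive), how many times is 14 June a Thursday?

12

Track 14 June's weekday year by year (advancing +1, or +2 across a Feb 29):
  2032: Mon  2033: Tue (+1)  2034: Wed (+1)  2035: Thu (+1) ✓  2036: Sat (+2)
  2037: Sun (+1)  2038: Mon (+1)  2039: Tue (+1)  2040: Thu (+2) ✓  2041: Fri (+1)
  2042: Sat (+1)  2043: Sun (+1)  2044: Tue (+2)  2045: Wed (+1)  … (52 more years) …
  2098: Sat (+1)  2099: Sun (+1)  2100: Mon (+1)  2101: Tue (+1)  2102: Wed (+1)
  2103: Thu (+1) ✓  2104: Sat (+2)  2105: Sun (+1)  2106: Mon (+1)  2107: Tue (+1)
  2108: Thu (+2) ✓  2109: Fri (+1)  2110: Sat (+1)  2111: Sun (+1)
Thursday years: 2035, 2040, 2046, 2057, 2063, 2068, 2074, 2085, 2091, 2096, 2103, 2108 — 12 in total.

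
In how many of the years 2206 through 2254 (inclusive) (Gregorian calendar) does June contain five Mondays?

June has 30 days; it has five Mondays when Monday falls among the first (month-length − 28) days — i.e. when June 1 is one of Monday/Sunday.
June 1 by year: 2206:Sun✓ 2207:Mon✓ 2208:Wed 2209:Thu 2210:Fri 2211:Sat 2212:Mon✓ 2213:Tue 2214:Wed 2215:Thu 2216:Sat 2217:Sun✓ 2218:Mon✓ 2219:Tue 2220:Thu …(19 more)… 2240:Mon✓ 2241:Tue 2242:Wed 2243:Thu 2244:Sat 2245:Sun✓ 2246:Mon✓ 2247:Tue 2248:Thu 2249:Fri 2250:Sat 2251:Sun✓ 2252:Tue 2253:Wed 2254:Thu
Years with five Mondays: 2206, 2207, 2212, 2217, 2218, 2223, 2228, 2229, 2234, 2235, 2240, 2245, 2246, 2251 → 14.

14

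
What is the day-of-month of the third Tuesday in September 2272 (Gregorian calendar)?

September 1, 2272 is a Sunday, so the first Tuesday is the 3rd.
The third Tuesday is 3 + 14 = 17.

17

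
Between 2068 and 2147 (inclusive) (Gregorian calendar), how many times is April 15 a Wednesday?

12

Track April 15's weekday year by year (advancing +1, or +2 across a Feb 29):
  2068: Sun  2069: Mon (+1)  2070: Tue (+1)  2071: Wed (+1) ✓  2072: Fri (+2)
  2073: Sat (+1)  2074: Sun (+1)  2075: Mon (+1)  2076: Wed (+2) ✓  2077: Thu (+1)
  2078: Fri (+1)  2079: Sat (+1)  2080: Mon (+2)  2081: Tue (+1)  … (52 more years) …
  2134: Thu (+1)  2135: Fri (+1)  2136: Sun (+2)  2137: Mon (+1)  2138: Tue (+1)
  2139: Wed (+1) ✓  2140: Fri (+2)  2141: Sat (+1)  2142: Sun (+1)  2143: Mon (+1)
  2144: Wed (+2) ✓  2145: Thu (+1)  2146: Fri (+1)  2147: Sat (+1)
Wednesday years: 2071, 2076, 2082, 2093, 2099, 2105, 2111, 2116, 2122, 2133, 2139, 2144 — 12 in total.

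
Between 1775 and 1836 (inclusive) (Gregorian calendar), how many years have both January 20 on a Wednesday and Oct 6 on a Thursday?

3

Check each year's weekday for January 20 and Oct 6:
  1775: Fri/Fri  1776: Sat/Sun  1777: Mon/Mon  1778: Tue/Tue  1779: Wed/Wed  1780: Thu/Fri  1781: Sat/Sat  1782: Sun/Sun  1783: Mon/Mon  1784: Tue/Wed  1785: Thu/Thu  1786: Fri/Fri  1787: Sat/Sat  1788: Sun/Mon  …(34 more)…  1823: Mon/Mon  1824: Tue/Wed  1825: Thu/Thu  1826: Fri/Fri  1827: Sat/Sat  1828: Sun/Mon  1829: Tue/Tue  1830: Wed/Wed  1831: Thu/Thu  1832: Fri/Sat  1833: Sun/Sun  1834: Mon/Mon  1835: Tue/Tue  1836: Wed/Thu ✓
Both conditions hold in: 1796, 1808, 1836 — 3.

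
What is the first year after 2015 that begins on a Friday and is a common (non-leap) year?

Jan 1 advances by 2 weekdays after a leap year and by 1 after a common year.
2015: Jan 1 is Thursday.
2016: Friday (leap)
2017: Sunday
2018: Monday
2019: Tuesday
2020: Wednesday (leap)
2021: Friday
2021 begins on a Friday and is a common year.

2021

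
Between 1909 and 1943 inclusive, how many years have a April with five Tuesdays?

10

April has 30 days; it has five Tuesdays when Tuesday falls among the first (month-length − 28) days — i.e. when April 1 is one of Tuesday/Monday.
April 1 by year: 1909:Thu 1910:Fri 1911:Sat 1912:Mon✓ 1913:Tue✓ 1914:Wed 1915:Thu 1916:Sat 1917:Sun 1918:Mon✓ 1919:Tue✓ 1920:Thu 1921:Fri 1922:Sat 1923:Sun …(5 more)… 1929:Mon✓ 1930:Tue✓ 1931:Wed 1932:Fri 1933:Sat 1934:Sun 1935:Mon✓ 1936:Wed 1937:Thu 1938:Fri 1939:Sat 1940:Mon✓ 1941:Tue✓ 1942:Wed 1943:Thu
Years with five Tuesdays: 1912, 1913, 1918, 1919, 1924, 1929, 1930, 1935, 1940, 1941 → 10.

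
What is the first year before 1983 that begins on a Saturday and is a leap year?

1972

Jan 1 advances by 2 weekdays after a leap year and by 1 after a common year.
1983: Jan 1 is Saturday.
1982: Friday
1981: Thursday
1980: Tuesday (leap)
1979: Monday
1978: Sunday
1977: Saturday
1976: Thursday (leap)
1975: Wednesday
1974: Tuesday
1973: Monday
1972: Saturday (leap)
1972 begins on a Saturday and is a leap year.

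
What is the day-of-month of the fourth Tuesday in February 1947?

February 1, 1947 is a Saturday, so the first Tuesday is the 4th.
The fourth Tuesday is 4 + 21 = 25.

25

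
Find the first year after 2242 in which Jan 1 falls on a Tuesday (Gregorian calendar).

2250

Jan 1 advances by 2 weekdays after a leap year and by 1 after a common year.
2242: Jan 1 is Saturday.
2243: Sunday
2244: Monday (leap)
2245: Wednesday
2246: Thursday
2247: Friday
2248: Saturday (leap)
2249: Monday
2250: Tuesday
2250 begins on a Tuesday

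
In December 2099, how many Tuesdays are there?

December 2099 has 31 days and begins on Tuesday.
The first Tuesday is December 1.
Tuesdays fall on 1, 8, 15, 22, 29 — that's 5.

5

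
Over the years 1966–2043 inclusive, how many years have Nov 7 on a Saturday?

11

Track Nov 7's weekday year by year (advancing +1, or +2 across a Feb 29):
  1966: Mon  1967: Tue (+1)  1968: Thu (+2)  1969: Fri (+1)  1970: Sat (+1) ✓
  1971: Sun (+1)  1972: Tue (+2)  1973: Wed (+1)  1974: Thu (+1)  1975: Fri (+1)
  1976: Sun (+2)  1977: Mon (+1)  1978: Tue (+1)  1979: Wed (+1)  … (50 more years) …
  2030: Thu (+1)  2031: Fri (+1)  2032: Sun (+2)  2033: Mon (+1)  2034: Tue (+1)
  2035: Wed (+1)  2036: Fri (+2)  2037: Sat (+1) ✓  2038: Sun (+1)  2039: Mon (+1)
  2040: Wed (+2)  2041: Thu (+1)  2042: Fri (+1)  2043: Sat (+1) ✓
Saturday years: 1970, 1981, 1987, 1992, 1998, 2009, 2015, 2020, 2026, 2037, 2043 — 11 in total.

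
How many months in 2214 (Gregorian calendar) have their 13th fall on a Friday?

1

Check the 13th of each month of 2214: Jan 13: Thu, Feb 13: Sun, Mar 13: Sun, Apr 13: Wed, May 13: Fri, Jun 13: Mon, Jul 13: Wed, Aug 13: Sat, Sep 13: Tue, Oct 13: Thu, Nov 13: Sun, Dec 13: Tue.
Friday occurs in May — 1 month.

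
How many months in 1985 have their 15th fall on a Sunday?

2

Check the 15th of each month of 1985: Jan 15: Tue, Feb 15: Fri, Mar 15: Fri, Apr 15: Mon, May 15: Wed, Jun 15: Sat, Jul 15: Mon, Aug 15: Thu, Sep 15: Sun, Oct 15: Tue, Nov 15: Fri, Dec 15: Sun.
Sunday occurs in September, December — 2 months.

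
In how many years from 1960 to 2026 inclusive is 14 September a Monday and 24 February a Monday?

3

Check each year's weekday for 14 September and 24 February:
  1960: Wed/Wed  1961: Thu/Fri  1962: Fri/Sat  1963: Sat/Sun  1964: Mon/Mon ✓  1965: Tue/Wed  1966: Wed/Thu  1967: Thu/Fri  1968: Sat/Sat  1969: Sun/Mon  1970: Mon/Tue  1971: Tue/Wed  1972: Thu/Thu  1973: Fri/Sat  …(39 more)…  2013: Sat/Sun  2014: Sun/Mon  2015: Mon/Tue  2016: Wed/Wed  2017: Thu/Fri  2018: Fri/Sat  2019: Sat/Sun  2020: Mon/Mon ✓  2021: Tue/Wed  2022: Wed/Thu  2023: Thu/Fri  2024: Sat/Sat  2025: Sun/Mon  2026: Mon/Tue
Both conditions hold in: 1964, 1992, 2020 — 3.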